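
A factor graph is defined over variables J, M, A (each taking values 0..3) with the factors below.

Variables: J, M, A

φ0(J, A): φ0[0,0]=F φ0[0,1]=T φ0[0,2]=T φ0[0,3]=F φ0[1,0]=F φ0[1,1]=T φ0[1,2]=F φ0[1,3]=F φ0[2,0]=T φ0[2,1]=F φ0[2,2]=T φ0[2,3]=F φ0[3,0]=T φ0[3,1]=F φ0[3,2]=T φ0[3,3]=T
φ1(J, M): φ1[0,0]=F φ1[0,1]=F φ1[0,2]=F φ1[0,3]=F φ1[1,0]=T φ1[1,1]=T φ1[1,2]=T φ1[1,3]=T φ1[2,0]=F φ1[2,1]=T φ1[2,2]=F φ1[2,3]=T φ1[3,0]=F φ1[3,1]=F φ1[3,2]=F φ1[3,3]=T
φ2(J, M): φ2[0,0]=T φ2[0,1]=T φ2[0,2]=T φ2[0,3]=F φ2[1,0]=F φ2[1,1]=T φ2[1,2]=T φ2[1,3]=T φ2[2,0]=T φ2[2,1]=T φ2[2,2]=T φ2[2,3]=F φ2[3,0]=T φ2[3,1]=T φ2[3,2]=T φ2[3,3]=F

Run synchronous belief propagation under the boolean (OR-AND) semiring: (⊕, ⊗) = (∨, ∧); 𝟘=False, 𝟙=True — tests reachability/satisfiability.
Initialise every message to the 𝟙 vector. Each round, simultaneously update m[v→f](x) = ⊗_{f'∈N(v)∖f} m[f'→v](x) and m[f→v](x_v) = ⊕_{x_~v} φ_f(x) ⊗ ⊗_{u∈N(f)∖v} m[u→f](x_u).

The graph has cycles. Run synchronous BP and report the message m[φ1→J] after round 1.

init: all messages = 𝟙 over 4 values
r1 m[φ0→J] = [T, T, T, T]
r1 m[φ0→A] = [T, T, T, T]
r1 m[φ1→J] = [F, T, T, T]
r1 m[φ1→M] = [T, T, T, T]
r1 m[φ2→J] = [T, T, T, T]
r1 m[φ2→M] = [T, T, T, T]
r1 m[J→φ0] = [T, T, T, T]
r1 m[J→φ1] = [T, T, T, T]
r1 m[J→φ2] = [T, T, T, T]
r1 m[M→φ1] = [T, T, T, T]
r1 m[M→φ2] = [T, T, T, T]
r1 m[A→φ0] = [T, T, T, T]

message @ round 1 = [F, T, T, T]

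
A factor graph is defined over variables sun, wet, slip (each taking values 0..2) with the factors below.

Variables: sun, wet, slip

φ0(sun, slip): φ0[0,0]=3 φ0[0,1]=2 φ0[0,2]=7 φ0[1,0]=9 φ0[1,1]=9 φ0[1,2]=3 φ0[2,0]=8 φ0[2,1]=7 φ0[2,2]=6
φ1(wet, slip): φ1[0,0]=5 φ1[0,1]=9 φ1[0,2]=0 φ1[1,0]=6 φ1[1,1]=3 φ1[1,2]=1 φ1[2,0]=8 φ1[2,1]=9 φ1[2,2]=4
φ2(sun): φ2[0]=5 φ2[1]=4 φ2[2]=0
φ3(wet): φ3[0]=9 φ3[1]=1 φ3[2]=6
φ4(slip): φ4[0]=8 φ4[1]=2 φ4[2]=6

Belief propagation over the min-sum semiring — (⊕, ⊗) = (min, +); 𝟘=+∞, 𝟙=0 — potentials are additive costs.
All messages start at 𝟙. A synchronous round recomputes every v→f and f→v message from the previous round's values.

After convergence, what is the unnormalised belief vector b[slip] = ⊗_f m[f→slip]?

init: all messages = 𝟙 over 3 values
r1 m[φ0→sun] = [2, 3, 6]
r1 m[φ0→slip] = [3, 2, 3]
r1 m[φ1→wet] = [0, 1, 4]
r1 m[φ1→slip] = [5, 3, 0]
r1 m[φ2→sun] = [5, 4, 0]
r1 m[φ3→wet] = [9, 1, 6]
r1 m[φ4→slip] = [8, 2, 6]
r1 m[sun→φ0] = [0, 0, 0]
r1 m[sun→φ2] = [0, 0, 0]
r1 m[wet→φ1] = [0, 0, 0]
r1 m[wet→φ3] = [0, 0, 0]
r1 m[slip→φ0] = [0, 0, 0]
r1 m[slip→φ1] = [0, 0, 0]
r1 m[slip→φ4] = [0, 0, 0]
r2 m[φ0→sun] = [2, 3, 6]
r2 m[φ0→slip] = [3, 2, 3]
r2 m[φ1→wet] = [0, 1, 4]
r2 m[φ1→slip] = [5, 3, 0]
r2 m[φ2→sun] = [5, 4, 0]
r2 m[φ3→wet] = [9, 1, 6]
r2 m[φ4→slip] = [8, 2, 6]
r2 m[sun→φ0] = [5, 4, 0]
r2 m[sun→φ2] = [2, 3, 6]
r2 m[wet→φ1] = [9, 1, 6]
r2 m[wet→φ3] = [0, 1, 4]
r2 m[slip→φ0] = [13, 5, 6]
r2 m[slip→φ1] = [11, 4, 9]
r2 m[slip→φ4] = [8, 5, 3]
r3 m[φ0→sun] = [7, 9, 12]
r3 m[φ0→slip] = [8, 7, 6]
r3 m[φ1→wet] = [9, 7, 13]
r3 m[φ1→slip] = [7, 4, 2]
r3 m[φ2→sun] = [5, 4, 0]
r3 m[φ3→wet] = [9, 1, 6]
r3 m[φ4→slip] = [8, 2, 6]
r3 m[sun→φ0] = [5, 4, 0]
r3 m[sun→φ2] = [2, 3, 6]
r3 m[wet→φ1] = [9, 1, 6]
r3 m[wet→φ3] = [0, 1, 4]
r3 m[slip→φ0] = [13, 5, 6]
r3 m[slip→φ1] = [11, 4, 9]
r3 m[slip→φ4] = [8, 5, 3]
r4 m[φ0→sun] = [7, 9, 12]
r4 m[φ0→slip] = [8, 7, 6]
r4 m[φ1→wet] = [9, 7, 13]
r4 m[φ1→slip] = [7, 4, 2]
r4 m[φ2→sun] = [5, 4, 0]
r4 m[φ3→wet] = [9, 1, 6]
r4 m[φ4→slip] = [8, 2, 6]
r4 m[sun→φ0] = [5, 4, 0]
r4 m[sun→φ2] = [7, 9, 12]
r4 m[wet→φ1] = [9, 1, 6]
r4 m[wet→φ3] = [9, 7, 13]
r4 m[slip→φ0] = [15, 6, 8]
r4 m[slip→φ1] = [16, 9, 12]
r4 m[slip→φ4] = [15, 11, 8]
r5 m[φ0→sun] = [8, 11, 13]
r5 m[φ0→slip] = [8, 7, 6]
r5 m[φ1→wet] = [12, 12, 16]
r5 m[φ1→slip] = [7, 4, 2]
r5 m[φ2→sun] = [5, 4, 0]
r5 m[φ3→wet] = [9, 1, 6]
r5 m[φ4→slip] = [8, 2, 6]
r5 m[sun→φ0] = [5, 4, 0]
r5 m[sun→φ2] = [7, 9, 12]
r5 m[wet→φ1] = [9, 1, 6]
r5 m[wet→φ3] = [9, 7, 13]
r5 m[slip→φ0] = [15, 6, 8]
r5 m[slip→φ1] = [16, 9, 12]
r5 m[slip→φ4] = [15, 11, 8]
r6 m[φ0→sun] = [8, 11, 13]
r6 m[φ0→slip] = [8, 7, 6]
r6 m[φ1→wet] = [12, 12, 16]
r6 m[φ1→slip] = [7, 4, 2]
r6 m[φ2→sun] = [5, 4, 0]
r6 m[φ3→wet] = [9, 1, 6]
r6 m[φ4→slip] = [8, 2, 6]
r6 m[sun→φ0] = [5, 4, 0]
r6 m[sun→φ2] = [8, 11, 13]
r6 m[wet→φ1] = [9, 1, 6]
r6 m[wet→φ3] = [12, 12, 16]
r6 m[slip→φ0] = [15, 6, 8]
r6 m[slip→φ1] = [16, 9, 12]
r6 m[slip→φ4] = [15, 11, 8]
r7 m[φ0→sun] = [8, 11, 13]
r7 m[φ0→slip] = [8, 7, 6]
r7 m[φ1→wet] = [12, 12, 16]
r7 m[φ1→slip] = [7, 4, 2]
r7 m[φ2→sun] = [5, 4, 0]
r7 m[φ3→wet] = [9, 1, 6]
r7 m[φ4→slip] = [8, 2, 6]
r7 m[sun→φ0] = [5, 4, 0]
r7 m[sun→φ2] = [8, 11, 13]
r7 m[wet→φ1] = [9, 1, 6]
r7 m[wet→φ3] = [12, 12, 16]
r7 m[slip→φ0] = [15, 6, 8]
r7 m[slip→φ1] = [16, 9, 12]
r7 m[slip→φ4] = [15, 11, 8]
fixed point reached at round 7
b[slip] = ⊗ incoming = [23, 13, 14]

b[slip] = [23, 13, 14]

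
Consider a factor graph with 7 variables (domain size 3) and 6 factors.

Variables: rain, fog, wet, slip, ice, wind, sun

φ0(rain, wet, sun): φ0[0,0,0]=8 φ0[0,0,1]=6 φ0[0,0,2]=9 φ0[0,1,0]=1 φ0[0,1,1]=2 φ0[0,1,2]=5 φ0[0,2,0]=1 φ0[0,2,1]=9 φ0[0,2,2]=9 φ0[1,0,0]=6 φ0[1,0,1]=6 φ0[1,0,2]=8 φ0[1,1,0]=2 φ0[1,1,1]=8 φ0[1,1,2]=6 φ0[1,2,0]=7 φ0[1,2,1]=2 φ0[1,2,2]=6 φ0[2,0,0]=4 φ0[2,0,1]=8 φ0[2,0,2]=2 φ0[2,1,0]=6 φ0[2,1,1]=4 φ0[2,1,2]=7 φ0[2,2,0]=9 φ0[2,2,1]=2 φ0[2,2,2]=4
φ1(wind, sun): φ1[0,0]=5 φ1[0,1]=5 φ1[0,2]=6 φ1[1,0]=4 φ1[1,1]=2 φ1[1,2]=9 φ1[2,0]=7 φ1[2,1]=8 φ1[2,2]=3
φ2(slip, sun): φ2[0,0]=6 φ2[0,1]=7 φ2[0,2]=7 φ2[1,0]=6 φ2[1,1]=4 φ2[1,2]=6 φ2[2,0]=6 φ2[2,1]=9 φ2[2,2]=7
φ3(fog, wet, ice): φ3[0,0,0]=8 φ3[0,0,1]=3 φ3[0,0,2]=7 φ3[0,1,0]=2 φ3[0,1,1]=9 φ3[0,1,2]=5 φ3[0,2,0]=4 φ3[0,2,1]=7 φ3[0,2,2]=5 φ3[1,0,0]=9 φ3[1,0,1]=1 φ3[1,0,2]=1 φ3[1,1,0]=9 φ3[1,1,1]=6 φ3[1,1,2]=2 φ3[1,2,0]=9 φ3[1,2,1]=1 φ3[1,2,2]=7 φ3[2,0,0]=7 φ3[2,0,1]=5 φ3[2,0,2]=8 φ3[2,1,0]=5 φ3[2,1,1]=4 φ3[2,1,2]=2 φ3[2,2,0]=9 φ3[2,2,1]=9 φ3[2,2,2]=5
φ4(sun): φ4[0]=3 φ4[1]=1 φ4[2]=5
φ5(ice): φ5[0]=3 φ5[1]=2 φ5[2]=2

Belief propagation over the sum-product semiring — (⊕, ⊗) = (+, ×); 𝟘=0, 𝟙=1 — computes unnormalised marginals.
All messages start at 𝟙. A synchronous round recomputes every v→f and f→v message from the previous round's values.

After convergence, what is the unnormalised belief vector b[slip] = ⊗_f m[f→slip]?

init: all messages = 𝟙 over 3 values
r1 m[φ0→rain] = [50, 51, 46]
r1 m[φ0→wet] = [57, 41, 49]
r1 m[φ0→sun] = [44, 47, 56]
r1 m[φ1→wind] = [16, 15, 18]
r1 m[φ1→sun] = [16, 15, 18]
r1 m[φ2→slip] = [20, 16, 22]
r1 m[φ2→sun] = [18, 20, 20]
r1 m[φ3→fog] = [50, 45, 54]
r1 m[φ3→wet] = [49, 44, 56]
r1 m[φ3→ice] = [62, 45, 42]
r1 m[φ4→sun] = [3, 1, 5]
r1 m[φ5→ice] = [3, 2, 2]
r1 m[rain→φ0] = [1, 1, 1]
r1 m[fog→φ3] = [1, 1, 1]
r1 m[wet→φ0] = [1, 1, 1]
r1 m[wet→φ3] = [1, 1, 1]
r1 m[slip→φ2] = [1, 1, 1]
r1 m[ice→φ3] = [1, 1, 1]
r1 m[ice→φ5] = [1, 1, 1]
r1 m[wind→φ1] = [1, 1, 1]
r1 m[sun→φ0] = [1, 1, 1]
r1 m[sun→φ1] = [1, 1, 1]
r1 m[sun→φ2] = [1, 1, 1]
r1 m[sun→φ4] = [1, 1, 1]
r2 m[φ0→rain] = [50, 51, 46]
r2 m[φ0→wet] = [57, 41, 49]
r2 m[φ0→sun] = [44, 47, 56]
r2 m[φ1→wind] = [16, 15, 18]
r2 m[φ1→sun] = [16, 15, 18]
r2 m[φ2→slip] = [20, 16, 22]
r2 m[φ2→sun] = [18, 20, 20]
r2 m[φ3→fog] = [50, 45, 54]
r2 m[φ3→wet] = [49, 44, 56]
r2 m[φ3→ice] = [62, 45, 42]
r2 m[φ4→sun] = [3, 1, 5]
r2 m[φ5→ice] = [3, 2, 2]
r2 m[rain→φ0] = [1, 1, 1]
r2 m[fog→φ3] = [1, 1, 1]
r2 m[wet→φ0] = [49, 44, 56]
r2 m[wet→φ3] = [57, 41, 49]
r2 m[slip→φ2] = [1, 1, 1]
r2 m[ice→φ3] = [3, 2, 2]
r2 m[ice→φ5] = [62, 45, 42]
r2 m[wind→φ1] = [1, 1, 1]
r2 m[sun→φ0] = [864, 300, 1800]
r2 m[sun→φ1] = [2376, 940, 5600]
r2 m[sun→φ2] = [2112, 705, 5040]
r2 m[sun→φ4] = [12672, 14100, 20160]
r3 m[φ0→rain] = [2787888, 2681736, 2170896]
r3 m[φ0→wet] = [55752, 44376, 52788]
r3 m[φ0→sun] = [2230, 2324, 2787]
r3 m[φ1→wind] = [50180, 61784, 40952]
r3 m[φ1→sun] = [16, 15, 18]
r3 m[φ2→slip] = [52887, 45732, 54297]
r3 m[φ2→sun] = [18, 20, 20]
r3 m[φ3→fog] = [5666, 5637, 6481]
r3 m[φ3→wet] = [122, 104, 134]
r3 m[φ3→ice] = [3102, 2125, 2114]
r3 m[φ4→sun] = [3, 1, 5]
r3 m[φ5→ice] = [3, 2, 2]
r3 m[rain→φ0] = [1, 1, 1]
r3 m[fog→φ3] = [1, 1, 1]
r3 m[wet→φ0] = [49, 44, 56]
r3 m[wet→φ3] = [57, 41, 49]
r3 m[slip→φ2] = [1, 1, 1]
r3 m[ice→φ3] = [3, 2, 2]
r3 m[ice→φ5] = [62, 45, 42]
r3 m[wind→φ1] = [1, 1, 1]
r3 m[sun→φ0] = [864, 300, 1800]
r3 m[sun→φ1] = [2376, 940, 5600]
r3 m[sun→φ2] = [2112, 705, 5040]
r3 m[sun→φ4] = [12672, 14100, 20160]
r4 m[φ0→rain] = [2787888, 2681736, 2170896]
r4 m[φ0→wet] = [55752, 44376, 52788]
r4 m[φ0→sun] = [2230, 2324, 2787]
r4 m[φ1→wind] = [50180, 61784, 40952]
r4 m[φ1→sun] = [16, 15, 18]
r4 m[φ2→slip] = [52887, 45732, 54297]
r4 m[φ2→sun] = [18, 20, 20]
r4 m[φ3→fog] = [5666, 5637, 6481]
r4 m[φ3→wet] = [122, 104, 134]
r4 m[φ3→ice] = [3102, 2125, 2114]
r4 m[φ4→sun] = [3, 1, 5]
r4 m[φ5→ice] = [3, 2, 2]
r4 m[rain→φ0] = [1, 1, 1]
r4 m[fog→φ3] = [1, 1, 1]
r4 m[wet→φ0] = [122, 104, 134]
r4 m[wet→φ3] = [55752, 44376, 52788]
r4 m[slip→φ2] = [1, 1, 1]
r4 m[ice→φ3] = [3, 2, 2]
r4 m[ice→φ5] = [3102, 2125, 2114]
r4 m[wind→φ1] = [1, 1, 1]
r4 m[sun→φ0] = [864, 300, 1800]
r4 m[sun→φ1] = [120420, 46480, 278700]
r4 m[sun→φ2] = [107040, 34860, 250830]
r4 m[sun→φ4] = [642240, 697200, 1003320]
r5 m[φ0→rain] = [6775896, 6499392, 5215152]
r5 m[φ0→wet] = [55752, 44376, 52788]
r5 m[φ0→sun] = [5410, 5638, 6736]
r5 m[φ1→wind] = [2506700, 3082940, 2050880]
r5 m[φ1→sun] = [16, 15, 18]
r5 m[φ2→slip] = [2642070, 2286660, 2711790]
r5 m[φ2→sun] = [18, 20, 20]
r5 m[φ3→fog] = [5862240, 5906364, 6721836]
r5 m[φ3→wet] = [122, 104, 134]
r5 m[φ3→ice] = [3209400, 2242308, 2188812]
r5 m[φ4→sun] = [3, 1, 5]
r5 m[φ5→ice] = [3, 2, 2]
r5 m[rain→φ0] = [1, 1, 1]
r5 m[fog→φ3] = [1, 1, 1]
r5 m[wet→φ0] = [122, 104, 134]
r5 m[wet→φ3] = [55752, 44376, 52788]
r5 m[slip→φ2] = [1, 1, 1]
r5 m[ice→φ3] = [3, 2, 2]
r5 m[ice→φ5] = [3102, 2125, 2114]
r5 m[wind→φ1] = [1, 1, 1]
r5 m[sun→φ0] = [864, 300, 1800]
r5 m[sun→φ1] = [120420, 46480, 278700]
r5 m[sun→φ2] = [107040, 34860, 250830]
r5 m[sun→φ4] = [642240, 697200, 1003320]
r6 m[φ0→rain] = [6775896, 6499392, 5215152]
r6 m[φ0→wet] = [55752, 44376, 52788]
r6 m[φ0→sun] = [5410, 5638, 6736]
r6 m[φ1→wind] = [2506700, 3082940, 2050880]
r6 m[φ1→sun] = [16, 15, 18]
r6 m[φ2→slip] = [2642070, 2286660, 2711790]
r6 m[φ2→sun] = [18, 20, 20]
r6 m[φ3→fog] = [5862240, 5906364, 6721836]
r6 m[φ3→wet] = [122, 104, 134]
r6 m[φ3→ice] = [3209400, 2242308, 2188812]
r6 m[φ4→sun] = [3, 1, 5]
r6 m[φ5→ice] = [3, 2, 2]
r6 m[rain→φ0] = [1, 1, 1]
r6 m[fog→φ3] = [1, 1, 1]
r6 m[wet→φ0] = [122, 104, 134]
r6 m[wet→φ3] = [55752, 44376, 52788]
r6 m[slip→φ2] = [1, 1, 1]
r6 m[ice→φ3] = [3, 2, 2]
r6 m[ice→φ5] = [3209400, 2242308, 2188812]
r6 m[wind→φ1] = [1, 1, 1]
r6 m[sun→φ0] = [864, 300, 1800]
r6 m[sun→φ1] = [292140, 112760, 673600]
r6 m[sun→φ2] = [259680, 84570, 606240]
r6 m[sun→φ4] = [1558080, 1691400, 2424960]
r7 m[φ0→rain] = [6775896, 6499392, 5215152]
r7 m[φ0→wet] = [55752, 44376, 52788]
r7 m[φ0→sun] = [5410, 5638, 6736]
r7 m[φ1→wind] = [6066100, 7456480, 4967860]
r7 m[φ1→sun] = [16, 15, 18]
r7 m[φ2→slip] = [6393750, 5533800, 6562890]
r7 m[φ2→sun] = [18, 20, 20]
r7 m[φ3→fog] = [5862240, 5906364, 6721836]
r7 m[φ3→wet] = [122, 104, 134]
r7 m[φ3→ice] = [3209400, 2242308, 2188812]
r7 m[φ4→sun] = [3, 1, 5]
r7 m[φ5→ice] = [3, 2, 2]
r7 m[rain→φ0] = [1, 1, 1]
r7 m[fog→φ3] = [1, 1, 1]
r7 m[wet→φ0] = [122, 104, 134]
r7 m[wet→φ3] = [55752, 44376, 52788]
r7 m[slip→φ2] = [1, 1, 1]
r7 m[ice→φ3] = [3, 2, 2]
r7 m[ice→φ5] = [3209400, 2242308, 2188812]
r7 m[wind→φ1] = [1, 1, 1]
r7 m[sun→φ0] = [864, 300, 1800]
r7 m[sun→φ1] = [292140, 112760, 673600]
r7 m[sun→φ2] = [259680, 84570, 606240]
r7 m[sun→φ4] = [1558080, 1691400, 2424960]
r8 m[φ0→rain] = [6775896, 6499392, 5215152]
r8 m[φ0→wet] = [55752, 44376, 52788]
r8 m[φ0→sun] = [5410, 5638, 6736]
r8 m[φ1→wind] = [6066100, 7456480, 4967860]
r8 m[φ1→sun] = [16, 15, 18]
r8 m[φ2→slip] = [6393750, 5533800, 6562890]
r8 m[φ2→sun] = [18, 20, 20]
r8 m[φ3→fog] = [5862240, 5906364, 6721836]
r8 m[φ3→wet] = [122, 104, 134]
r8 m[φ3→ice] = [3209400, 2242308, 2188812]
r8 m[φ4→sun] = [3, 1, 5]
r8 m[φ5→ice] = [3, 2, 2]
r8 m[rain→φ0] = [1, 1, 1]
r8 m[fog→φ3] = [1, 1, 1]
r8 m[wet→φ0] = [122, 104, 134]
r8 m[wet→φ3] = [55752, 44376, 52788]
r8 m[slip→φ2] = [1, 1, 1]
r8 m[ice→φ3] = [3, 2, 2]
r8 m[ice→φ5] = [3209400, 2242308, 2188812]
r8 m[wind→φ1] = [1, 1, 1]
r8 m[sun→φ0] = [864, 300, 1800]
r8 m[sun→φ1] = [292140, 112760, 673600]
r8 m[sun→φ2] = [259680, 84570, 606240]
r8 m[sun→φ4] = [1558080, 1691400, 2424960]
fixed point reached at round 8
b[slip] = ⊗ incoming = [6393750, 5533800, 6562890]

b[slip] = [6393750, 5533800, 6562890]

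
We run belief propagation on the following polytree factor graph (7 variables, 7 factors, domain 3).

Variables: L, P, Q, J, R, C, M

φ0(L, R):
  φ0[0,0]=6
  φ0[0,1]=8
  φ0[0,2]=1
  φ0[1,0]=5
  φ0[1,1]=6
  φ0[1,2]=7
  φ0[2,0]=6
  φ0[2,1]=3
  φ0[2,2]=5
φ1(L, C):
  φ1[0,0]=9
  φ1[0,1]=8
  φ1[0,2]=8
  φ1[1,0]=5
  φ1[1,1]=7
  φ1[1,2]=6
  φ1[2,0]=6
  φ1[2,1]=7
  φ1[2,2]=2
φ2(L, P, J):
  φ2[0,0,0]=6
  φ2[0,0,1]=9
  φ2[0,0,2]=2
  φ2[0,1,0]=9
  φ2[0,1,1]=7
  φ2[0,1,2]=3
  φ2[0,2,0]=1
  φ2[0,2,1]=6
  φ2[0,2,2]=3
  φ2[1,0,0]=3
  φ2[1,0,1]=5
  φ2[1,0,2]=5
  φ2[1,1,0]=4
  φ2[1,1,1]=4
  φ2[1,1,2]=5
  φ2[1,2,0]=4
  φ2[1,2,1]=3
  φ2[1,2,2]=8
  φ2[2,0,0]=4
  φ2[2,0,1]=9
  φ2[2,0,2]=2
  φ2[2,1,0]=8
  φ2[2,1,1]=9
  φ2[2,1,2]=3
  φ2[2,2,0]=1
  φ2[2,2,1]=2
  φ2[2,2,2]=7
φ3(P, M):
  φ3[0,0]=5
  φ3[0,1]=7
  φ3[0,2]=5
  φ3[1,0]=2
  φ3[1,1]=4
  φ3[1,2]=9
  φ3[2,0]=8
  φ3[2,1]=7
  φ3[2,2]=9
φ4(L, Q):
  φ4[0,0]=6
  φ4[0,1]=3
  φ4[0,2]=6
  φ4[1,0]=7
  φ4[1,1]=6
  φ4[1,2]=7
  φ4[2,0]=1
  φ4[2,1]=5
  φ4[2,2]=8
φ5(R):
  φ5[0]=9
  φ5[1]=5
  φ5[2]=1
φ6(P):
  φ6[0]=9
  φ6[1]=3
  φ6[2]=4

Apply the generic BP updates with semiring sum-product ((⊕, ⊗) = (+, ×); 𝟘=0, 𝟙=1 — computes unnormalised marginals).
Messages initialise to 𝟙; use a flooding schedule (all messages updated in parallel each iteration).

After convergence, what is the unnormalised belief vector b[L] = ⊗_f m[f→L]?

init: all messages = 𝟙 over 3 values
r1 m[φ0→L] = [15, 18, 14]
r1 m[φ0→R] = [17, 17, 13]
r1 m[φ1→L] = [25, 18, 15]
r1 m[φ1→C] = [20, 22, 16]
r1 m[φ2→L] = [46, 41, 45]
r1 m[φ2→P] = [45, 52, 35]
r1 m[φ2→J] = [40, 54, 38]
r1 m[φ3→P] = [17, 15, 24]
r1 m[φ3→M] = [15, 18, 23]
r1 m[φ4→L] = [15, 20, 14]
r1 m[φ4→Q] = [14, 14, 21]
r1 m[φ5→R] = [9, 5, 1]
r1 m[φ6→P] = [9, 3, 4]
r1 m[L→φ0] = [1, 1, 1]
r1 m[L→φ1] = [1, 1, 1]
r1 m[L→φ2] = [1, 1, 1]
r1 m[L→φ4] = [1, 1, 1]
r1 m[P→φ2] = [1, 1, 1]
r1 m[P→φ3] = [1, 1, 1]
r1 m[P→φ6] = [1, 1, 1]
r1 m[Q→φ4] = [1, 1, 1]
r1 m[J→φ2] = [1, 1, 1]
r1 m[R→φ0] = [1, 1, 1]
r1 m[R→φ5] = [1, 1, 1]
r1 m[C→φ1] = [1, 1, 1]
r1 m[M→φ3] = [1, 1, 1]
r2 m[φ0→L] = [15, 18, 14]
r2 m[φ0→R] = [17, 17, 13]
r2 m[φ1→L] = [25, 18, 15]
r2 m[φ1→C] = [20, 22, 16]
r2 m[φ2→L] = [46, 41, 45]
r2 m[φ2→P] = [45, 52, 35]
r2 m[φ2→J] = [40, 54, 38]
r2 m[φ3→P] = [17, 15, 24]
r2 m[φ3→M] = [15, 18, 23]
r2 m[φ4→L] = [15, 20, 14]
r2 m[φ4→Q] = [14, 14, 21]
r2 m[φ5→R] = [9, 5, 1]
r2 m[φ6→P] = [9, 3, 4]
r2 m[L→φ0] = [17250, 14760, 9450]
r2 m[L→φ1] = [10350, 14760, 8820]
r2 m[L→φ2] = [5625, 6480, 2940]
r2 m[L→φ4] = [17250, 13284, 9450]
r2 m[P→φ2] = [153, 45, 96]
r2 m[P→φ3] = [405, 156, 140]
r2 m[P→φ6] = [765, 780, 840]
r2 m[Q→φ4] = [1, 1, 1]
r2 m[J→φ2] = [1, 1, 1]
r2 m[R→φ0] = [9, 5, 1]
r2 m[R→φ5] = [17, 17, 13]
r2 m[C→φ1] = [1, 1, 1]
r2 m[M→φ3] = [1, 1, 1]
r3 m[φ0→L] = [95, 82, 74]
r3 m[φ0→R] = [234000, 254910, 167820]
r3 m[φ1→L] = [25, 18, 15]
r3 m[φ1→C] = [219870, 247860, 189000]
r3 m[φ2→L] = [4416, 4014, 4155]
r3 m[φ2→P] = [223965, 249915, 182850]
r3 m[φ2→J] = [17750835, 26550900, 18764685]
r3 m[φ3→P] = [17, 15, 24]
r3 m[φ3→M] = [3457, 4439, 4689]
r3 m[φ4→L] = [15, 20, 14]
r3 m[φ4→Q] = [205938, 178704, 272088]
r3 m[φ5→R] = [9, 5, 1]
r3 m[φ6→P] = [9, 3, 4]
r3 m[L→φ0] = [17250, 14760, 9450]
r3 m[L→φ1] = [10350, 14760, 8820]
r3 m[L→φ2] = [5625, 6480, 2940]
r3 m[L→φ4] = [17250, 13284, 9450]
r3 m[P→φ2] = [153, 45, 96]
r3 m[P→φ3] = [405, 156, 140]
r3 m[P→φ6] = [765, 780, 840]
r3 m[Q→φ4] = [1, 1, 1]
r3 m[J→φ2] = [1, 1, 1]
r3 m[R→φ0] = [9, 5, 1]
r3 m[R→φ5] = [17, 17, 13]
r3 m[C→φ1] = [1, 1, 1]
r3 m[M→φ3] = [1, 1, 1]
r4 m[φ0→L] = [95, 82, 74]
r4 m[φ0→R] = [234000, 254910, 167820]
r4 m[φ1→L] = [25, 18, 15]
r4 m[φ1→C] = [219870, 247860, 189000]
r4 m[φ2→L] = [4416, 4014, 4155]
r4 m[φ2→P] = [223965, 249915, 182850]
r4 m[φ2→J] = [17750835, 26550900, 18764685]
r4 m[φ3→P] = [17, 15, 24]
r4 m[φ3→M] = [3457, 4439, 4689]
r4 m[φ4→L] = [15, 20, 14]
r4 m[φ4→Q] = [205938, 178704, 272088]
r4 m[φ5→R] = [9, 5, 1]
r4 m[φ6→P] = [9, 3, 4]
r4 m[L→φ0] = [1656000, 1445040, 872550]
r4 m[L→φ1] = [6292800, 6582960, 4304580]
r4 m[L→φ2] = [35625, 29520, 15540]
r4 m[L→φ4] = [10488000, 5924664, 4612050]
r4 m[P→φ2] = [153, 45, 96]
r4 m[P→φ3] = [2015685, 749745, 731400]
r4 m[P→φ6] = [3807405, 3748725, 4388400]
r4 m[Q→φ4] = [1, 1, 1]
r4 m[J→φ2] = [1, 1, 1]
r4 m[R→φ0] = [9, 5, 1]
r4 m[R→φ5] = [234000, 254910, 167820]
r4 m[C→φ1] = [1, 1, 1]
r4 m[M→φ3] = [1, 1, 1]
r5 m[φ0→L] = [95, 82, 74]
r5 m[φ0→R] = [22396500, 24535890, 16134030]
r5 m[φ1→L] = [25, 18, 15]
r5 m[φ1→C] = [115377480, 126555180, 98449320]
r5 m[φ2→L] = [4416, 4014, 4155]
r5 m[φ2→P] = [1222485, 1371435, 954450]
r5 m[φ2→J] = [97347555, 147871620, 95162805]
r5 m[φ3→P] = [17, 15, 24]
r5 m[φ3→M] = [17429115, 22228575, 23408730]
r5 m[φ4→L] = [15, 20, 14]
r5 m[φ4→Q] = [109012698, 90072234, 141297048]
r5 m[φ5→R] = [9, 5, 1]
r5 m[φ6→P] = [9, 3, 4]
r5 m[L→φ0] = [1656000, 1445040, 872550]
r5 m[L→φ1] = [6292800, 6582960, 4304580]
r5 m[L→φ2] = [35625, 29520, 15540]
r5 m[L→φ4] = [10488000, 5924664, 4612050]
r5 m[P→φ2] = [153, 45, 96]
r5 m[P→φ3] = [2015685, 749745, 731400]
r5 m[P→φ6] = [3807405, 3748725, 4388400]
r5 m[Q→φ4] = [1, 1, 1]
r5 m[J→φ2] = [1, 1, 1]
r5 m[R→φ0] = [9, 5, 1]
r5 m[R→φ5] = [234000, 254910, 167820]
r5 m[C→φ1] = [1, 1, 1]
r5 m[M→φ3] = [1, 1, 1]
r6 m[φ0→L] = [95, 82, 74]
r6 m[φ0→R] = [22396500, 24535890, 16134030]
r6 m[φ1→L] = [25, 18, 15]
r6 m[φ1→C] = [115377480, 126555180, 98449320]
r6 m[φ2→L] = [4416, 4014, 4155]
r6 m[φ2→P] = [1222485, 1371435, 954450]
r6 m[φ2→J] = [97347555, 147871620, 95162805]
r6 m[φ3→P] = [17, 15, 24]
r6 m[φ3→M] = [17429115, 22228575, 23408730]
r6 m[φ4→L] = [15, 20, 14]
r6 m[φ4→Q] = [109012698, 90072234, 141297048]
r6 m[φ5→R] = [9, 5, 1]
r6 m[φ6→P] = [9, 3, 4]
r6 m[L→φ0] = [1656000, 1445040, 872550]
r6 m[L→φ1] = [6292800, 6582960, 4304580]
r6 m[L→φ2] = [35625, 29520, 15540]
r6 m[L→φ4] = [10488000, 5924664, 4612050]
r6 m[P→φ2] = [153, 45, 96]
r6 m[P→φ3] = [11002365, 4114305, 3817800]
r6 m[P→φ6] = [20782245, 20571525, 22906800]
r6 m[Q→φ4] = [1, 1, 1]
r6 m[J→φ2] = [1, 1, 1]
r6 m[R→φ0] = [9, 5, 1]
r6 m[R→φ5] = [22396500, 24535890, 16134030]
r6 m[C→φ1] = [1, 1, 1]
r6 m[M→φ3] = [1, 1, 1]
r7 m[φ0→L] = [95, 82, 74]
r7 m[φ0→R] = [22396500, 24535890, 16134030]
r7 m[φ1→L] = [25, 18, 15]
r7 m[φ1→C] = [115377480, 126555180, 98449320]
r7 m[φ2→L] = [4416, 4014, 4155]
r7 m[φ2→P] = [1222485, 1371435, 954450]
r7 m[φ2→J] = [97347555, 147871620, 95162805]
r7 m[φ3→P] = [17, 15, 24]
r7 m[φ3→M] = [93782835, 120198375, 126400770]
r7 m[φ4→L] = [15, 20, 14]
r7 m[φ4→Q] = [109012698, 90072234, 141297048]
r7 m[φ5→R] = [9, 5, 1]
r7 m[φ6→P] = [9, 3, 4]
r7 m[L→φ0] = [1656000, 1445040, 872550]
r7 m[L→φ1] = [6292800, 6582960, 4304580]
r7 m[L→φ2] = [35625, 29520, 15540]
r7 m[L→φ4] = [10488000, 5924664, 4612050]
r7 m[P→φ2] = [153, 45, 96]
r7 m[P→φ3] = [11002365, 4114305, 3817800]
r7 m[P→φ6] = [20782245, 20571525, 22906800]
r7 m[Q→φ4] = [1, 1, 1]
r7 m[J→φ2] = [1, 1, 1]
r7 m[R→φ0] = [9, 5, 1]
r7 m[R→φ5] = [22396500, 24535890, 16134030]
r7 m[C→φ1] = [1, 1, 1]
r7 m[M→φ3] = [1, 1, 1]
r8 m[φ0→L] = [95, 82, 74]
r8 m[φ0→R] = [22396500, 24535890, 16134030]
r8 m[φ1→L] = [25, 18, 15]
r8 m[φ1→C] = [115377480, 126555180, 98449320]
r8 m[φ2→L] = [4416, 4014, 4155]
r8 m[φ2→P] = [1222485, 1371435, 954450]
r8 m[φ2→J] = [97347555, 147871620, 95162805]
r8 m[φ3→P] = [17, 15, 24]
r8 m[φ3→M] = [93782835, 120198375, 126400770]
r8 m[φ4→L] = [15, 20, 14]
r8 m[φ4→Q] = [109012698, 90072234, 141297048]
r8 m[φ5→R] = [9, 5, 1]
r8 m[φ6→P] = [9, 3, 4]
r8 m[L→φ0] = [1656000, 1445040, 872550]
r8 m[L→φ1] = [6292800, 6582960, 4304580]
r8 m[L→φ2] = [35625, 29520, 15540]
r8 m[L→φ4] = [10488000, 5924664, 4612050]
r8 m[P→φ2] = [153, 45, 96]
r8 m[P→φ3] = [11002365, 4114305, 3817800]
r8 m[P→φ6] = [20782245, 20571525, 22906800]
r8 m[Q→φ4] = [1, 1, 1]
r8 m[J→φ2] = [1, 1, 1]
r8 m[R→φ0] = [9, 5, 1]
r8 m[R→φ5] = [22396500, 24535890, 16134030]
r8 m[C→φ1] = [1, 1, 1]
r8 m[M→φ3] = [1, 1, 1]
fixed point reached at round 8
b[L] = ⊗ incoming = [157320000, 118493280, 64568700]

b[L] = [157320000, 118493280, 64568700]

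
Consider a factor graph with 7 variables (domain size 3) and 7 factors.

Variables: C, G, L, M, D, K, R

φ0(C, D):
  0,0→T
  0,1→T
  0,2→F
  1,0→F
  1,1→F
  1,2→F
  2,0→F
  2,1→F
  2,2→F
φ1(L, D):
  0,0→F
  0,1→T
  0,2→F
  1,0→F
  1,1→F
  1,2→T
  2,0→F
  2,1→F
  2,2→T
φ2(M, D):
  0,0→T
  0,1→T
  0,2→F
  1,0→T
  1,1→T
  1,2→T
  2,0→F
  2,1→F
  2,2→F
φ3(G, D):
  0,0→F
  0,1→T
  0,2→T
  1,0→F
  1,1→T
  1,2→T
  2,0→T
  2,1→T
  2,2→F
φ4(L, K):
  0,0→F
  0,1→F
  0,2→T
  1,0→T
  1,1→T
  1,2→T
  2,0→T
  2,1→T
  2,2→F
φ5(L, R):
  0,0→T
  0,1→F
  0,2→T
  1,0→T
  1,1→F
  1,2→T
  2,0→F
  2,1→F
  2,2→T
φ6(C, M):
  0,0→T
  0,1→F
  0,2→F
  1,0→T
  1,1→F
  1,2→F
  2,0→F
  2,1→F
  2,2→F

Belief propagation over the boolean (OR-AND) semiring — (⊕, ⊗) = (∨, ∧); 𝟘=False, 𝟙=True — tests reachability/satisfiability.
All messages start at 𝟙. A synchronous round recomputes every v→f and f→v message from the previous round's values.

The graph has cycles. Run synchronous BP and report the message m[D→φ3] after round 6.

message @ round 6 = [F, T, F]

init: all messages = 𝟙 over 3 values
r1 m[φ0→C] = [T, F, F]
r1 m[φ0→D] = [T, T, F]
r1 m[φ1→L] = [T, T, T]
r1 m[φ1→D] = [F, T, T]
r1 m[φ2→M] = [T, T, F]
r1 m[φ2→D] = [T, T, T]
r1 m[φ3→G] = [T, T, T]
r1 m[φ3→D] = [T, T, T]
r1 m[φ4→L] = [T, T, T]
r1 m[φ4→K] = [T, T, T]
r1 m[φ5→L] = [T, T, T]
r1 m[φ5→R] = [T, F, T]
r1 m[φ6→C] = [T, T, F]
r1 m[φ6→M] = [T, F, F]
r1 m[C→φ0] = [T, T, T]
r1 m[C→φ6] = [T, T, T]
r1 m[G→φ3] = [T, T, T]
r1 m[L→φ1] = [T, T, T]
r1 m[L→φ4] = [T, T, T]
r1 m[L→φ5] = [T, T, T]
r1 m[M→φ2] = [T, T, T]
r1 m[M→φ6] = [T, T, T]
r1 m[D→φ0] = [T, T, T]
r1 m[D→φ1] = [T, T, T]
r1 m[D→φ2] = [T, T, T]
r1 m[D→φ3] = [T, T, T]
r1 m[K→φ4] = [T, T, T]
r1 m[R→φ5] = [T, T, T]
r2 m[φ0→C] = [T, F, F]
r2 m[φ0→D] = [T, T, F]
r2 m[φ1→L] = [T, T, T]
r2 m[φ1→D] = [F, T, T]
r2 m[φ2→M] = [T, T, F]
r2 m[φ2→D] = [T, T, T]
r2 m[φ3→G] = [T, T, T]
r2 m[φ3→D] = [T, T, T]
r2 m[φ4→L] = [T, T, T]
r2 m[φ4→K] = [T, T, T]
r2 m[φ5→L] = [T, T, T]
r2 m[φ5→R] = [T, F, T]
r2 m[φ6→C] = [T, T, F]
r2 m[φ6→M] = [T, F, F]
r2 m[C→φ0] = [T, T, F]
r2 m[C→φ6] = [T, F, F]
r2 m[G→φ3] = [T, T, T]
r2 m[L→φ1] = [T, T, T]
r2 m[L→φ4] = [T, T, T]
r2 m[L→φ5] = [T, T, T]
r2 m[M→φ2] = [T, F, F]
r2 m[M→φ6] = [T, T, F]
r2 m[D→φ0] = [F, T, T]
r2 m[D→φ1] = [T, T, F]
r2 m[D→φ2] = [F, T, F]
r2 m[D→φ3] = [F, T, F]
r2 m[K→φ4] = [T, T, T]
r2 m[R→φ5] = [T, T, T]
r3 m[φ0→C] = [T, F, F]
r3 m[φ0→D] = [T, T, F]
r3 m[φ1→L] = [T, F, F]
r3 m[φ1→D] = [F, T, T]
r3 m[φ2→M] = [T, T, F]
r3 m[φ2→D] = [T, T, F]
r3 m[φ3→G] = [T, T, T]
r3 m[φ3→D] = [T, T, T]
r3 m[φ4→L] = [T, T, T]
r3 m[φ4→K] = [T, T, T]
r3 m[φ5→L] = [T, T, T]
r3 m[φ5→R] = [T, F, T]
r3 m[φ6→C] = [T, T, F]
r3 m[φ6→M] = [T, F, F]
r3 m[C→φ0] = [T, T, F]
r3 m[C→φ6] = [T, F, F]
r3 m[G→φ3] = [T, T, T]
r3 m[L→φ1] = [T, T, T]
r3 m[L→φ4] = [T, T, T]
r3 m[L→φ5] = [T, T, T]
r3 m[M→φ2] = [T, F, F]
r3 m[M→φ6] = [T, T, F]
r3 m[D→φ0] = [F, T, T]
r3 m[D→φ1] = [T, T, F]
r3 m[D→φ2] = [F, T, F]
r3 m[D→φ3] = [F, T, F]
r3 m[K→φ4] = [T, T, T]
r3 m[R→φ5] = [T, T, T]
r4 m[φ0→C] = [T, F, F]
r4 m[φ0→D] = [T, T, F]
r4 m[φ1→L] = [T, F, F]
r4 m[φ1→D] = [F, T, T]
r4 m[φ2→M] = [T, T, F]
r4 m[φ2→D] = [T, T, F]
r4 m[φ3→G] = [T, T, T]
r4 m[φ3→D] = [T, T, T]
r4 m[φ4→L] = [T, T, T]
r4 m[φ4→K] = [T, T, T]
r4 m[φ5→L] = [T, T, T]
r4 m[φ5→R] = [T, F, T]
r4 m[φ6→C] = [T, T, F]
r4 m[φ6→M] = [T, F, F]
r4 m[C→φ0] = [T, T, F]
r4 m[C→φ6] = [T, F, F]
r4 m[G→φ3] = [T, T, T]
r4 m[L→φ1] = [T, T, T]
r4 m[L→φ4] = [T, F, F]
r4 m[L→φ5] = [T, F, F]
r4 m[M→φ2] = [T, F, F]
r4 m[M→φ6] = [T, T, F]
r4 m[D→φ0] = [F, T, F]
r4 m[D→φ1] = [T, T, F]
r4 m[D→φ2] = [F, T, F]
r4 m[D→φ3] = [F, T, F]
r4 m[K→φ4] = [T, T, T]
r4 m[R→φ5] = [T, T, T]
r5 m[φ0→C] = [T, F, F]
r5 m[φ0→D] = [T, T, F]
r5 m[φ1→L] = [T, F, F]
r5 m[φ1→D] = [F, T, T]
r5 m[φ2→M] = [T, T, F]
r5 m[φ2→D] = [T, T, F]
r5 m[φ3→G] = [T, T, T]
r5 m[φ3→D] = [T, T, T]
r5 m[φ4→L] = [T, T, T]
r5 m[φ4→K] = [F, F, T]
r5 m[φ5→L] = [T, T, T]
r5 m[φ5→R] = [T, F, T]
r5 m[φ6→C] = [T, T, F]
r5 m[φ6→M] = [T, F, F]
r5 m[C→φ0] = [T, T, F]
r5 m[C→φ6] = [T, F, F]
r5 m[G→φ3] = [T, T, T]
r5 m[L→φ1] = [T, T, T]
r5 m[L→φ4] = [T, F, F]
r5 m[L→φ5] = [T, F, F]
r5 m[M→φ2] = [T, F, F]
r5 m[M→φ6] = [T, T, F]
r5 m[D→φ0] = [F, T, F]
r5 m[D→φ1] = [T, T, F]
r5 m[D→φ2] = [F, T, F]
r5 m[D→φ3] = [F, T, F]
r5 m[K→φ4] = [T, T, T]
r5 m[R→φ5] = [T, T, T]
r6 m[φ0→C] = [T, F, F]
r6 m[φ0→D] = [T, T, F]
r6 m[φ1→L] = [T, F, F]
r6 m[φ1→D] = [F, T, T]
r6 m[φ2→M] = [T, T, F]
r6 m[φ2→D] = [T, T, F]
r6 m[φ3→G] = [T, T, T]
r6 m[φ3→D] = [T, T, T]
r6 m[φ4→L] = [T, T, T]
r6 m[φ4→K] = [F, F, T]
r6 m[φ5→L] = [T, T, T]
r6 m[φ5→R] = [T, F, T]
r6 m[φ6→C] = [T, T, F]
r6 m[φ6→M] = [T, F, F]
r6 m[C→φ0] = [T, T, F]
r6 m[C→φ6] = [T, F, F]
r6 m[G→φ3] = [T, T, T]
r6 m[L→φ1] = [T, T, T]
r6 m[L→φ4] = [T, F, F]
r6 m[L→φ5] = [T, F, F]
r6 m[M→φ2] = [T, F, F]
r6 m[M→φ6] = [T, T, F]
r6 m[D→φ0] = [F, T, F]
r6 m[D→φ1] = [T, T, F]
r6 m[D→φ2] = [F, T, F]
r6 m[D→φ3] = [F, T, F]
r6 m[K→φ4] = [T, T, T]
r6 m[R→φ5] = [T, T, T]
fixed point reached at round 6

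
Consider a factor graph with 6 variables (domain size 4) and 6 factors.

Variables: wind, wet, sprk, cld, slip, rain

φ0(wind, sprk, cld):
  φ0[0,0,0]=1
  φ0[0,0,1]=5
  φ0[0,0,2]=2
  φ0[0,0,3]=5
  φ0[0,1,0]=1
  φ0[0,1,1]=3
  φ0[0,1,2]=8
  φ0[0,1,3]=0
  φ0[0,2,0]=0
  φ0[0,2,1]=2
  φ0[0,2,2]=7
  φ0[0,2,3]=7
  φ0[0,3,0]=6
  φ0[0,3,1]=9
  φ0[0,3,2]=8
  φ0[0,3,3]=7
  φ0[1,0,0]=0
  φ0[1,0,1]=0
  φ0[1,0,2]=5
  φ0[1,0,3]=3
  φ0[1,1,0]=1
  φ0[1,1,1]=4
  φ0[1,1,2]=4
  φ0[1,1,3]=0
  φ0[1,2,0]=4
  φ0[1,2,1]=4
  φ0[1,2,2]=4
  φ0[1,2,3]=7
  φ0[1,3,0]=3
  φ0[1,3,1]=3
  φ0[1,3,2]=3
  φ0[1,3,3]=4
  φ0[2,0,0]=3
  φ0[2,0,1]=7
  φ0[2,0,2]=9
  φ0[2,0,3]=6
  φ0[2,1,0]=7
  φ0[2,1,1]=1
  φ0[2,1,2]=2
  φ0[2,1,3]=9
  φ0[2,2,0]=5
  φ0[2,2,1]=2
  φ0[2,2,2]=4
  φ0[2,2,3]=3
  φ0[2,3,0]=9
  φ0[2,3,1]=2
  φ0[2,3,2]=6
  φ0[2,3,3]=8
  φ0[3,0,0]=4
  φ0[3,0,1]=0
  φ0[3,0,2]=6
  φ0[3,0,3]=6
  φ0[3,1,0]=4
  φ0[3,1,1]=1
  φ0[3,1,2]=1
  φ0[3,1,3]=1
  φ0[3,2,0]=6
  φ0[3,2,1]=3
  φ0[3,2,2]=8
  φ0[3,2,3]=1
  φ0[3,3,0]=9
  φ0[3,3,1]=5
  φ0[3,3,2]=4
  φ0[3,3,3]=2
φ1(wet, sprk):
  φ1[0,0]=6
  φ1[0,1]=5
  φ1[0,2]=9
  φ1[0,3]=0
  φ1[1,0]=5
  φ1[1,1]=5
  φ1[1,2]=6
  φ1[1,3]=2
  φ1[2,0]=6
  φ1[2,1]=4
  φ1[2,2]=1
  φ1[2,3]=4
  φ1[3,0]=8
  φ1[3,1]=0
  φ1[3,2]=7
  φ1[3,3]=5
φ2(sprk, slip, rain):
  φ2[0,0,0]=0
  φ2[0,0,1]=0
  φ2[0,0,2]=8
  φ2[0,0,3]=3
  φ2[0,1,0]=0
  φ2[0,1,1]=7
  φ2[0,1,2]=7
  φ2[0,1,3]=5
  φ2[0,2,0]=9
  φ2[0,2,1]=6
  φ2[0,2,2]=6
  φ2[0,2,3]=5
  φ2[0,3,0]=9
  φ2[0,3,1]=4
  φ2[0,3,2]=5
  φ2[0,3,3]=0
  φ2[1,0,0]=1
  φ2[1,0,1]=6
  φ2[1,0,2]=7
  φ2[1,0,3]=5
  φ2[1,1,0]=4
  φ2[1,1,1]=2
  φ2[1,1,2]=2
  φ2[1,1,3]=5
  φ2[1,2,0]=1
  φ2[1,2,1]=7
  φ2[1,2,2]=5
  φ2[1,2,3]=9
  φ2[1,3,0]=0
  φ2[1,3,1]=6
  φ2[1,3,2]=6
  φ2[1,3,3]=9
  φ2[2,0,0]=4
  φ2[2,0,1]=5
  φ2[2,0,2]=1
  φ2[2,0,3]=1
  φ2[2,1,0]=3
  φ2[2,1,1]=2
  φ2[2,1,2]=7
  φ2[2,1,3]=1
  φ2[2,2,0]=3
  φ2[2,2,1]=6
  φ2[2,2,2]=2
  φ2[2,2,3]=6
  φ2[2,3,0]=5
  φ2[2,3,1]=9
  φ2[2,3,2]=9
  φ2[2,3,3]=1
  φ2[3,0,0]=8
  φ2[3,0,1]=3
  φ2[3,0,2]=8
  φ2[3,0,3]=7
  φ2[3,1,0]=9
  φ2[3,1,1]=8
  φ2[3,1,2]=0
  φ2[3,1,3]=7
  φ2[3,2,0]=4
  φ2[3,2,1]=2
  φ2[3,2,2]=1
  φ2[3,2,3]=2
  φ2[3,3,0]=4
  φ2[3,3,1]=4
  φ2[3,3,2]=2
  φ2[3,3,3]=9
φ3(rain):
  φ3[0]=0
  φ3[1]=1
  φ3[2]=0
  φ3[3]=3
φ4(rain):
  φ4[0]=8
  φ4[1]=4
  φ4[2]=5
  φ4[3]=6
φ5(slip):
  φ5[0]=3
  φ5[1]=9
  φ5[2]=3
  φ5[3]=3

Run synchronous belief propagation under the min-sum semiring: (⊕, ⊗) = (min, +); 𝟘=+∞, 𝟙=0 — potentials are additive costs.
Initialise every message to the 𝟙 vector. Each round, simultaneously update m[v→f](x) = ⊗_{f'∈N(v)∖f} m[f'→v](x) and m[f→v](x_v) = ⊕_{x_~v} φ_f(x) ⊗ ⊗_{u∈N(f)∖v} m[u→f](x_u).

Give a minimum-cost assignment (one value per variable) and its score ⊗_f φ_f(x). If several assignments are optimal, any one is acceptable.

assignment: (wind=0, wet=2, sprk=2, cld=0, slip=0, rain=2); score = 10

init: all messages = 𝟙 over 4 values
r1 m[φ0→wind] = [0, 0, 1, 0]
r1 m[φ0→sprk] = [0, 0, 0, 2]
r1 m[φ0→cld] = [0, 0, 1, 0]
r1 m[φ1→wet] = [0, 2, 1, 0]
r1 m[φ1→sprk] = [5, 0, 1, 0]
r1 m[φ2→sprk] = [0, 0, 1, 0]
r1 m[φ2→slip] = [0, 0, 1, 0]
r1 m[φ2→rain] = [0, 0, 0, 0]
r1 m[φ3→rain] = [0, 1, 0, 3]
r1 m[φ4→rain] = [8, 4, 5, 6]
r1 m[φ5→slip] = [3, 9, 3, 3]
r1 m[wind→φ0] = [0, 0, 0, 0]
r1 m[wet→φ1] = [0, 0, 0, 0]
r1 m[sprk→φ0] = [0, 0, 0, 0]
r1 m[sprk→φ1] = [0, 0, 0, 0]
r1 m[sprk→φ2] = [0, 0, 0, 0]
r1 m[cld→φ0] = [0, 0, 0, 0]
r1 m[slip→φ2] = [0, 0, 0, 0]
r1 m[slip→φ5] = [0, 0, 0, 0]
r1 m[rain→φ2] = [0, 0, 0, 0]
r1 m[rain→φ3] = [0, 0, 0, 0]
r1 m[rain→φ4] = [0, 0, 0, 0]
r2 m[φ0→wind] = [0, 0, 1, 0]
r2 m[φ0→sprk] = [0, 0, 0, 2]
r2 m[φ0→cld] = [0, 0, 1, 0]
r2 m[φ1→wet] = [0, 2, 1, 0]
r2 m[φ1→sprk] = [5, 0, 1, 0]
r2 m[φ2→sprk] = [0, 0, 1, 0]
r2 m[φ2→slip] = [0, 0, 1, 0]
r2 m[φ2→rain] = [0, 0, 0, 0]
r2 m[φ3→rain] = [0, 1, 0, 3]
r2 m[φ4→rain] = [8, 4, 5, 6]
r2 m[φ5→slip] = [3, 9, 3, 3]
r2 m[wind→φ0] = [0, 0, 0, 0]
r2 m[wet→φ1] = [0, 0, 0, 0]
r2 m[sprk→φ0] = [5, 0, 2, 0]
r2 m[sprk→φ1] = [0, 0, 1, 2]
r2 m[sprk→φ2] = [5, 0, 1, 2]
r2 m[cld→φ0] = [0, 0, 0, 0]
r2 m[slip→φ2] = [3, 9, 3, 3]
r2 m[slip→φ5] = [0, 0, 1, 0]
r2 m[rain→φ2] = [8, 5, 5, 9]
r2 m[rain→φ3] = [8, 4, 5, 6]
r2 m[rain→φ4] = [0, 1, 0, 3]
r3 m[φ0→wind] = [0, 0, 1, 1]
r3 m[φ0→sprk] = [0, 0, 0, 2]
r3 m[φ0→cld] = [1, 1, 1, 0]
r3 m[φ1→wet] = [2, 4, 2, 0]
r3 m[φ1→sprk] = [5, 0, 1, 0]
r3 m[φ2→sprk] = [8, 11, 9, 9]
r3 m[φ2→slip] = [7, 7, 8, 8]
r3 m[φ2→rain] = [3, 7, 5, 5]
r3 m[φ3→rain] = [0, 1, 0, 3]
r3 m[φ4→rain] = [8, 4, 5, 6]
r3 m[φ5→slip] = [3, 9, 3, 3]
r3 m[wind→φ0] = [0, 0, 0, 0]
r3 m[wet→φ1] = [0, 0, 0, 0]
r3 m[sprk→φ0] = [5, 0, 2, 0]
r3 m[sprk→φ1] = [0, 0, 1, 2]
r3 m[sprk→φ2] = [5, 0, 1, 2]
r3 m[cld→φ0] = [0, 0, 0, 0]
r3 m[slip→φ2] = [3, 9, 3, 3]
r3 m[slip→φ5] = [0, 0, 1, 0]
r3 m[rain→φ2] = [8, 5, 5, 9]
r3 m[rain→φ3] = [8, 4, 5, 6]
r3 m[rain→φ4] = [0, 1, 0, 3]
r4 m[φ0→wind] = [0, 0, 1, 1]
r4 m[φ0→sprk] = [0, 0, 0, 2]
r4 m[φ0→cld] = [1, 1, 1, 0]
r4 m[φ1→wet] = [2, 4, 2, 0]
r4 m[φ1→sprk] = [5, 0, 1, 0]
r4 m[φ2→sprk] = [8, 11, 9, 9]
r4 m[φ2→slip] = [7, 7, 8, 8]
r4 m[φ2→rain] = [3, 7, 5, 5]
r4 m[φ3→rain] = [0, 1, 0, 3]
r4 m[φ4→rain] = [8, 4, 5, 6]
r4 m[φ5→slip] = [3, 9, 3, 3]
r4 m[wind→φ0] = [0, 0, 0, 0]
r4 m[wet→φ1] = [0, 0, 0, 0]
r4 m[sprk→φ0] = [13, 11, 10, 9]
r4 m[sprk→φ1] = [8, 11, 9, 11]
r4 m[sprk→φ2] = [5, 0, 1, 2]
r4 m[cld→φ0] = [0, 0, 0, 0]
r4 m[slip→φ2] = [3, 9, 3, 3]
r4 m[slip→φ5] = [7, 7, 8, 8]
r4 m[rain→φ2] = [8, 5, 5, 9]
r4 m[rain→φ3] = [11, 11, 10, 11]
r4 m[rain→φ4] = [3, 8, 5, 8]
r5 m[φ0→wind] = [10, 11, 11, 11]
r5 m[φ0→sprk] = [0, 0, 0, 2]
r5 m[φ0→cld] = [10, 11, 12, 11]
r5 m[φ1→wet] = [11, 13, 10, 11]
r5 m[φ1→sprk] = [5, 0, 1, 0]
r5 m[φ2→sprk] = [8, 11, 9, 9]
r5 m[φ2→slip] = [7, 7, 8, 8]
r5 m[φ2→rain] = [3, 7, 5, 5]
r5 m[φ3→rain] = [0, 1, 0, 3]
r5 m[φ4→rain] = [8, 4, 5, 6]
r5 m[φ5→slip] = [3, 9, 3, 3]
r5 m[wind→φ0] = [0, 0, 0, 0]
r5 m[wet→φ1] = [0, 0, 0, 0]
r5 m[sprk→φ0] = [13, 11, 10, 9]
r5 m[sprk→φ1] = [8, 11, 9, 11]
r5 m[sprk→φ2] = [5, 0, 1, 2]
r5 m[cld→φ0] = [0, 0, 0, 0]
r5 m[slip→φ2] = [3, 9, 3, 3]
r5 m[slip→φ5] = [7, 7, 8, 8]
r5 m[rain→φ2] = [8, 5, 5, 9]
r5 m[rain→φ3] = [11, 11, 10, 11]
r5 m[rain→φ4] = [3, 8, 5, 8]
r6 m[φ0→wind] = [10, 11, 11, 11]
r6 m[φ0→sprk] = [0, 0, 0, 2]
r6 m[φ0→cld] = [10, 11, 12, 11]
r6 m[φ1→wet] = [11, 13, 10, 11]
r6 m[φ1→sprk] = [5, 0, 1, 0]
r6 m[φ2→sprk] = [8, 11, 9, 9]
r6 m[φ2→slip] = [7, 7, 8, 8]
r6 m[φ2→rain] = [3, 7, 5, 5]
r6 m[φ3→rain] = [0, 1, 0, 3]
r6 m[φ4→rain] = [8, 4, 5, 6]
r6 m[φ5→slip] = [3, 9, 3, 3]
r6 m[wind→φ0] = [0, 0, 0, 0]
r6 m[wet→φ1] = [0, 0, 0, 0]
r6 m[sprk→φ0] = [13, 11, 10, 9]
r6 m[sprk→φ1] = [8, 11, 9, 11]
r6 m[sprk→φ2] = [5, 0, 1, 2]
r6 m[cld→φ0] = [0, 0, 0, 0]
r6 m[slip→φ2] = [3, 9, 3, 3]
r6 m[slip→φ5] = [7, 7, 8, 8]
r6 m[rain→φ2] = [8, 5, 5, 9]
r6 m[rain→φ3] = [11, 11, 10, 11]
r6 m[rain→φ4] = [3, 8, 5, 8]
fixed point reached at round 6
traceback from wind: (wind=0, wet=2, sprk=2, cld=0, slip=0, rain=2), score=10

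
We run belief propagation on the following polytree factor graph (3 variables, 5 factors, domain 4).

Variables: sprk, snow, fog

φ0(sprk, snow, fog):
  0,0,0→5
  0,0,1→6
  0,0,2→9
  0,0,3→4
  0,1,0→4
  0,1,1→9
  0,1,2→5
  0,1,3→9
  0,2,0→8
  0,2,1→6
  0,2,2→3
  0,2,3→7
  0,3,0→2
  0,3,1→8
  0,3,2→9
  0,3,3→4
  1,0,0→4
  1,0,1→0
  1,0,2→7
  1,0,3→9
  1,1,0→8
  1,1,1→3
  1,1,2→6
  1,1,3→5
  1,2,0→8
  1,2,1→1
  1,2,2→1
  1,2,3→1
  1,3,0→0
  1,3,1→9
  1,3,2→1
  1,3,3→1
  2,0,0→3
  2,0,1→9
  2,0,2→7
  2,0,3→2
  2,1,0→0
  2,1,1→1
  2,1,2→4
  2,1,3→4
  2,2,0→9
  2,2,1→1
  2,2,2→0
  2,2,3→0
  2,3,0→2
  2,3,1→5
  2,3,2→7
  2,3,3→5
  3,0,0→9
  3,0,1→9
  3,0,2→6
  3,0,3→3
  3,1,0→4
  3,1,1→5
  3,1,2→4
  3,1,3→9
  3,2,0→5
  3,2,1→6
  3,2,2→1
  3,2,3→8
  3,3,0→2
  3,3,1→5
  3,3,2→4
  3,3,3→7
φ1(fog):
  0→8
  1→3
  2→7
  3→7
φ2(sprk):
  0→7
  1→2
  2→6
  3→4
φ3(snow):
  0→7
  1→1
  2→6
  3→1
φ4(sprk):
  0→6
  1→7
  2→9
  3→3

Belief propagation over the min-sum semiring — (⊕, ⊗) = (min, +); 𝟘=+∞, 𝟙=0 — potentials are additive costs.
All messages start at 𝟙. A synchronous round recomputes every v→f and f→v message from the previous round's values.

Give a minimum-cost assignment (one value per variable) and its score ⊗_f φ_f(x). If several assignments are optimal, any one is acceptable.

init: all messages = 𝟙 over 4 values
r1 m[φ0→sprk] = [2, 0, 0, 1]
r1 m[φ0→snow] = [0, 0, 0, 0]
r1 m[φ0→fog] = [0, 0, 0, 0]
r1 m[φ1→fog] = [8, 3, 7, 7]
r1 m[φ2→sprk] = [7, 2, 6, 4]
r1 m[φ3→snow] = [7, 1, 6, 1]
r1 m[φ4→sprk] = [6, 7, 9, 3]
r1 m[sprk→φ0] = [0, 0, 0, 0]
r1 m[sprk→φ2] = [0, 0, 0, 0]
r1 m[sprk→φ4] = [0, 0, 0, 0]
r1 m[snow→φ0] = [0, 0, 0, 0]
r1 m[snow→φ3] = [0, 0, 0, 0]
r1 m[fog→φ0] = [0, 0, 0, 0]
r1 m[fog→φ1] = [0, 0, 0, 0]
r2 m[φ0→sprk] = [2, 0, 0, 1]
r2 m[φ0→snow] = [0, 0, 0, 0]
r2 m[φ0→fog] = [0, 0, 0, 0]
r2 m[φ1→fog] = [8, 3, 7, 7]
r2 m[φ2→sprk] = [7, 2, 6, 4]
r2 m[φ3→snow] = [7, 1, 6, 1]
r2 m[φ4→sprk] = [6, 7, 9, 3]
r2 m[sprk→φ0] = [13, 9, 15, 7]
r2 m[sprk→φ2] = [8, 7, 9, 4]
r2 m[sprk→φ4] = [9, 2, 6, 5]
r2 m[snow→φ0] = [7, 1, 6, 1]
r2 m[snow→φ3] = [0, 0, 0, 0]
r2 m[fog→φ0] = [8, 3, 7, 7]
r2 m[fog→φ1] = [0, 0, 0, 0]
r3 m[φ0→sprk] = [11, 7, 5, 9]
r3 m[φ0→snow] = [12, 15, 13, 15]
r3 m[φ0→fog] = [10, 13, 11, 11]
r3 m[φ1→fog] = [8, 3, 7, 7]
r3 m[φ2→sprk] = [7, 2, 6, 4]
r3 m[φ3→snow] = [7, 1, 6, 1]
r3 m[φ4→sprk] = [6, 7, 9, 3]
r3 m[sprk→φ0] = [13, 9, 15, 7]
r3 m[sprk→φ2] = [8, 7, 9, 4]
r3 m[sprk→φ4] = [9, 2, 6, 5]
r3 m[snow→φ0] = [7, 1, 6, 1]
r3 m[snow→φ3] = [0, 0, 0, 0]
r3 m[fog→φ0] = [8, 3, 7, 7]
r3 m[fog→φ1] = [0, 0, 0, 0]
r4 m[φ0→sprk] = [11, 7, 5, 9]
r4 m[φ0→snow] = [12, 15, 13, 15]
r4 m[φ0→fog] = [10, 13, 11, 11]
r4 m[φ1→fog] = [8, 3, 7, 7]
r4 m[φ2→sprk] = [7, 2, 6, 4]
r4 m[φ3→snow] = [7, 1, 6, 1]
r4 m[φ4→sprk] = [6, 7, 9, 3]
r4 m[sprk→φ0] = [13, 9, 15, 7]
r4 m[sprk→φ2] = [17, 14, 14, 12]
r4 m[sprk→φ4] = [18, 9, 11, 13]
r4 m[snow→φ0] = [7, 1, 6, 1]
r4 m[snow→φ3] = [12, 15, 13, 15]
r4 m[fog→φ0] = [8, 3, 7, 7]
r4 m[fog→φ1] = [10, 13, 11, 11]
r5 m[φ0→sprk] = [11, 7, 5, 9]
r5 m[φ0→snow] = [12, 15, 13, 15]
r5 m[φ0→fog] = [10, 13, 11, 11]
r5 m[φ1→fog] = [8, 3, 7, 7]
r5 m[φ2→sprk] = [7, 2, 6, 4]
r5 m[φ3→snow] = [7, 1, 6, 1]
r5 m[φ4→sprk] = [6, 7, 9, 3]
r5 m[sprk→φ0] = [13, 9, 15, 7]
r5 m[sprk→φ2] = [17, 14, 14, 12]
r5 m[sprk→φ4] = [18, 9, 11, 13]
r5 m[snow→φ0] = [7, 1, 6, 1]
r5 m[snow→φ3] = [12, 15, 13, 15]
r5 m[fog→φ0] = [8, 3, 7, 7]
r5 m[fog→φ1] = [10, 13, 11, 11]
fixed point reached at round 5
traceback from sprk: (sprk=1, snow=1, fog=1), score=16

assignment: (sprk=1, snow=1, fog=1); score = 16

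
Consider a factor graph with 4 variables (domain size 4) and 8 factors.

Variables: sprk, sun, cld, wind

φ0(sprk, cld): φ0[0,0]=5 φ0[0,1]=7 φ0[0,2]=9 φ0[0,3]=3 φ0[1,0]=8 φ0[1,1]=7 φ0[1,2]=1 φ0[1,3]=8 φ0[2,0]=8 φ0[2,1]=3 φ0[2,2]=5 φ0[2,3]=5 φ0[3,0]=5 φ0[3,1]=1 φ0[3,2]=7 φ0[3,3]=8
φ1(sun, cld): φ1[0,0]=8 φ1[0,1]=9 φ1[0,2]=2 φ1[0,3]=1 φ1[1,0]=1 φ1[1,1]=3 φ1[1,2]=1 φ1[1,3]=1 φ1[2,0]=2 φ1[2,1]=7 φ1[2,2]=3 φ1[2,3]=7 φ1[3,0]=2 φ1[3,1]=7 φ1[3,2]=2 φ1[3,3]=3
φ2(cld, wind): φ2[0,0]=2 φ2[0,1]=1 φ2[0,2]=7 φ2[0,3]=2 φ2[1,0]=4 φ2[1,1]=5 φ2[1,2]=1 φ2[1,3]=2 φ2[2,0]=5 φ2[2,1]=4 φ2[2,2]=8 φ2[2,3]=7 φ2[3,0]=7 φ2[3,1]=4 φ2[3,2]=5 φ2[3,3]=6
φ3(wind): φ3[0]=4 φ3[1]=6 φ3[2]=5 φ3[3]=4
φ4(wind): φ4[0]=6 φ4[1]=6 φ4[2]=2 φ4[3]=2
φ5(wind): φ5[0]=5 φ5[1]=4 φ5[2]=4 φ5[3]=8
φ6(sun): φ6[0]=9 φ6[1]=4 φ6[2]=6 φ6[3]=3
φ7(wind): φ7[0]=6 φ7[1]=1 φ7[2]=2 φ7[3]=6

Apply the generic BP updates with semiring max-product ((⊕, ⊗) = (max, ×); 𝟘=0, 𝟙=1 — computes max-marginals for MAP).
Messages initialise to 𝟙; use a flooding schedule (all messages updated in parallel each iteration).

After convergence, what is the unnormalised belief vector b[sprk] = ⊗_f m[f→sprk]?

init: all messages = 𝟙 over 4 values
r1 m[φ0→sprk] = [9, 8, 8, 8]
r1 m[φ0→cld] = [8, 7, 9, 8]
r1 m[φ1→sun] = [9, 3, 7, 7]
r1 m[φ1→cld] = [8, 9, 3, 7]
r1 m[φ2→cld] = [7, 5, 8, 7]
r1 m[φ2→wind] = [7, 5, 8, 7]
r1 m[φ3→wind] = [4, 6, 5, 4]
r1 m[φ4→wind] = [6, 6, 2, 2]
r1 m[φ5→wind] = [5, 4, 4, 8]
r1 m[φ6→sun] = [9, 4, 6, 3]
r1 m[φ7→wind] = [6, 1, 2, 6]
r1 m[sprk→φ0] = [1, 1, 1, 1]
r1 m[sun→φ1] = [1, 1, 1, 1]
r1 m[sun→φ6] = [1, 1, 1, 1]
r1 m[cld→φ0] = [1, 1, 1, 1]
r1 m[cld→φ1] = [1, 1, 1, 1]
r1 m[cld→φ2] = [1, 1, 1, 1]
r1 m[wind→φ2] = [1, 1, 1, 1]
r1 m[wind→φ3] = [1, 1, 1, 1]
r1 m[wind→φ4] = [1, 1, 1, 1]
r1 m[wind→φ5] = [1, 1, 1, 1]
r1 m[wind→φ7] = [1, 1, 1, 1]
r2 m[φ0→sprk] = [9, 8, 8, 8]
r2 m[φ0→cld] = [8, 7, 9, 8]
r2 m[φ1→sun] = [9, 3, 7, 7]
r2 m[φ1→cld] = [8, 9, 3, 7]
r2 m[φ2→cld] = [7, 5, 8, 7]
r2 m[φ2→wind] = [7, 5, 8, 7]
r2 m[φ3→wind] = [4, 6, 5, 4]
r2 m[φ4→wind] = [6, 6, 2, 2]
r2 m[φ5→wind] = [5, 4, 4, 8]
r2 m[φ6→sun] = [9, 4, 6, 3]
r2 m[φ7→wind] = [6, 1, 2, 6]
r2 m[sprk→φ0] = [1, 1, 1, 1]
r2 m[sun→φ1] = [9, 4, 6, 3]
r2 m[sun→φ6] = [9, 3, 7, 7]
r2 m[cld→φ0] = [56, 45, 24, 49]
r2 m[cld→φ1] = [56, 35, 72, 56]
r2 m[cld→φ2] = [64, 63, 27, 56]
r2 m[wind→φ2] = [720, 144, 80, 384]
r2 m[wind→φ3] = [1260, 120, 128, 672]
r2 m[wind→φ4] = [840, 120, 320, 1344]
r2 m[wind→φ5] = [1008, 180, 160, 336]
r2 m[wind→φ7] = [840, 720, 320, 448]
r3 m[φ0→sprk] = [315, 448, 448, 392]
r3 m[φ0→cld] = [8, 7, 9, 8]
r3 m[φ1→sun] = [448, 105, 392, 245]
r3 m[φ1→cld] = [72, 81, 18, 42]
r3 m[φ2→cld] = [1440, 2880, 3600, 5040]
r3 m[φ2→wind] = [392, 315, 448, 336]
r3 m[φ3→wind] = [4, 6, 5, 4]
r3 m[φ4→wind] = [6, 6, 2, 2]
r3 m[φ5→wind] = [5, 4, 4, 8]
r3 m[φ6→sun] = [9, 4, 6, 3]
r3 m[φ7→wind] = [6, 1, 2, 6]
r3 m[sprk→φ0] = [1, 1, 1, 1]
r3 m[sun→φ1] = [9, 4, 6, 3]
r3 m[sun→φ6] = [9, 3, 7, 7]
r3 m[cld→φ0] = [56, 45, 24, 49]
r3 m[cld→φ1] = [56, 35, 72, 56]
r3 m[cld→φ2] = [64, 63, 27, 56]
r3 m[wind→φ2] = [720, 144, 80, 384]
r3 m[wind→φ3] = [1260, 120, 128, 672]
r3 m[wind→φ4] = [840, 120, 320, 1344]
r3 m[wind→φ5] = [1008, 180, 160, 336]
r3 m[wind→φ7] = [840, 720, 320, 448]
r4 m[φ0→sprk] = [315, 448, 448, 392]
r4 m[φ0→cld] = [8, 7, 9, 8]
r4 m[φ1→sun] = [448, 105, 392, 245]
r4 m[φ1→cld] = [72, 81, 18, 42]
r4 m[φ2→cld] = [1440, 2880, 3600, 5040]
r4 m[φ2→wind] = [392, 315, 448, 336]
r4 m[φ3→wind] = [4, 6, 5, 4]
r4 m[φ4→wind] = [6, 6, 2, 2]
r4 m[φ5→wind] = [5, 4, 4, 8]
r4 m[φ6→sun] = [9, 4, 6, 3]
r4 m[φ7→wind] = [6, 1, 2, 6]
r4 m[sprk→φ0] = [1, 1, 1, 1]
r4 m[sun→φ1] = [9, 4, 6, 3]
r4 m[sun→φ6] = [448, 105, 392, 245]
r4 m[cld→φ0] = [103680, 233280, 64800, 211680]
r4 m[cld→φ1] = [11520, 20160, 32400, 40320]
r4 m[cld→φ2] = [576, 567, 162, 336]
r4 m[wind→φ2] = [720, 144, 80, 384]
r4 m[wind→φ3] = [70560, 7560, 7168, 32256]
r4 m[wind→φ4] = [47040, 7560, 17920, 64512]
r4 m[wind→φ5] = [56448, 11340, 8960, 16128]
r4 m[wind→φ7] = [47040, 45360, 17920, 21504]
r5 m[φ0→sprk] = [1632960, 1693440, 1058400, 1693440]
r5 m[φ0→cld] = [8, 7, 9, 8]
r5 m[φ1→sun] = [181440, 60480, 282240, 141120]
r5 m[φ1→cld] = [72, 81, 18, 42]
r5 m[φ2→cld] = [1440, 2880, 3600, 5040]
r5 m[φ2→wind] = [2352, 2835, 4032, 2016]
r5 m[φ3→wind] = [4, 6, 5, 4]
r5 m[φ4→wind] = [6, 6, 2, 2]
r5 m[φ5→wind] = [5, 4, 4, 8]
r5 m[φ6→sun] = [9, 4, 6, 3]
r5 m[φ7→wind] = [6, 1, 2, 6]
r5 m[sprk→φ0] = [1, 1, 1, 1]
r5 m[sun→φ1] = [9, 4, 6, 3]
r5 m[sun→φ6] = [448, 105, 392, 245]
r5 m[cld→φ0] = [103680, 233280, 64800, 211680]
r5 m[cld→φ1] = [11520, 20160, 32400, 40320]
r5 m[cld→φ2] = [576, 567, 162, 336]
r5 m[wind→φ2] = [720, 144, 80, 384]
r5 m[wind→φ3] = [70560, 7560, 7168, 32256]
r5 m[wind→φ4] = [47040, 7560, 17920, 64512]
r5 m[wind→φ5] = [56448, 11340, 8960, 16128]
r5 m[wind→φ7] = [47040, 45360, 17920, 21504]
r6 m[φ0→sprk] = [1632960, 1693440, 1058400, 1693440]
r6 m[φ0→cld] = [8, 7, 9, 8]
r6 m[φ1→sun] = [181440, 60480, 282240, 141120]
r6 m[φ1→cld] = [72, 81, 18, 42]
r6 m[φ2→cld] = [1440, 2880, 3600, 5040]
r6 m[φ2→wind] = [2352, 2835, 4032, 2016]
r6 m[φ3→wind] = [4, 6, 5, 4]
r6 m[φ4→wind] = [6, 6, 2, 2]
r6 m[φ5→wind] = [5, 4, 4, 8]
r6 m[φ6→sun] = [9, 4, 6, 3]
r6 m[φ7→wind] = [6, 1, 2, 6]
r6 m[sprk→φ0] = [1, 1, 1, 1]
r6 m[sun→φ1] = [9, 4, 6, 3]
r6 m[sun→φ6] = [181440, 60480, 282240, 141120]
r6 m[cld→φ0] = [103680, 233280, 64800, 211680]
r6 m[cld→φ1] = [11520, 20160, 32400, 40320]
r6 m[cld→φ2] = [576, 567, 162, 336]
r6 m[wind→φ2] = [720, 144, 80, 384]
r6 m[wind→φ3] = [423360, 68040, 64512, 193536]
r6 m[wind→φ4] = [282240, 68040, 161280, 387072]
r6 m[wind→φ5] = [338688, 102060, 80640, 96768]
r6 m[wind→φ7] = [282240, 408240, 161280, 129024]
r7 m[φ0→sprk] = [1632960, 1693440, 1058400, 1693440]
r7 m[φ0→cld] = [8, 7, 9, 8]
r7 m[φ1→sun] = [181440, 60480, 282240, 141120]
r7 m[φ1→cld] = [72, 81, 18, 42]
r7 m[φ2→cld] = [1440, 2880, 3600, 5040]
r7 m[φ2→wind] = [2352, 2835, 4032, 2016]
r7 m[φ3→wind] = [4, 6, 5, 4]
r7 m[φ4→wind] = [6, 6, 2, 2]
r7 m[φ5→wind] = [5, 4, 4, 8]
r7 m[φ6→sun] = [9, 4, 6, 3]
r7 m[φ7→wind] = [6, 1, 2, 6]
r7 m[sprk→φ0] = [1, 1, 1, 1]
r7 m[sun→φ1] = [9, 4, 6, 3]
r7 m[sun→φ6] = [181440, 60480, 282240, 141120]
r7 m[cld→φ0] = [103680, 233280, 64800, 211680]
r7 m[cld→φ1] = [11520, 20160, 32400, 40320]
r7 m[cld→φ2] = [576, 567, 162, 336]
r7 m[wind→φ2] = [720, 144, 80, 384]
r7 m[wind→φ3] = [423360, 68040, 64512, 193536]
r7 m[wind→φ4] = [282240, 68040, 161280, 387072]
r7 m[wind→φ5] = [338688, 102060, 80640, 96768]
r7 m[wind→φ7] = [282240, 408240, 161280, 129024]
fixed point reached at round 7
b[sprk] = ⊗ incoming = [1632960, 1693440, 1058400, 1693440]

b[sprk] = [1632960, 1693440, 1058400, 1693440]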